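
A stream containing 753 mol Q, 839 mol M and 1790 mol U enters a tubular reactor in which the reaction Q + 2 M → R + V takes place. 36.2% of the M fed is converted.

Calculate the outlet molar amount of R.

M reacted = 0.362 × 839 = 303.7 mol; ν_M = −2, so ξ = 303.7/2 = 151.9 mol.
Outlet amounts (n = n₀ + ν ξ):
  Q: 753 − 1(151.9) = 601.1
  M: 839 − 2(151.9) = 535.3
  R: 0 + 1(151.9) = 151.9
  V: 0 + 1(151.9) = 151.9
  U: 1790 (inert)

152 mol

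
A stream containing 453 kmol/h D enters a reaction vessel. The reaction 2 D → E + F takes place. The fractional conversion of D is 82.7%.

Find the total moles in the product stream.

D reacted = 0.827 × 453 = 374.6 kmol/h; ν_D = −2, so ξ = 374.6/2 = 187.3 kmol/h.
Outlet amounts (n = n₀ + ν ξ):
  D: 453 − 2(187.3) = 78.37
  E: 0 + 1(187.3) = 187.3
  F: 0 + 1(187.3) = 187.3
Total out = 78.37 + 187.3 + 187.3 = 453 kmol/h.

453 kmol/h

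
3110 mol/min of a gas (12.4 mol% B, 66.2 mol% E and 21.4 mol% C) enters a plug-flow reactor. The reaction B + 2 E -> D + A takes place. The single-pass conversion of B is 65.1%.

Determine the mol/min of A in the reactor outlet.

251 mol/min

B reacted = 0.651 × 385.6 = 251.1 mol/min; ν_B = −1, so ξ = 251.1/1 = 251.1 mol/min.
Outlet amounts (n = n₀ + ν ξ):
  B: 385.6 − 1(251.1) = 134.6
  E: 2059 − 2(251.1) = 1557
  D: 0 + 1(251.1) = 251.1
  A: 0 + 1(251.1) = 251.1
  C: 665.5 (inert)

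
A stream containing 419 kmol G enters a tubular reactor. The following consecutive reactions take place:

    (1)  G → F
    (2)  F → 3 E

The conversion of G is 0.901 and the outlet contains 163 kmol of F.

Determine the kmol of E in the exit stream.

644 kmol

Conversion of G: G consumed = 1ξ₁ = 0.901 × 419 → ξ₁ = 377.5 kmol.
F balance: n_F = 0 + 1ξ₁ − 1ξ₂ = 163 → ξ₂ = (1·377.5 − 163)/1 = 214.5 kmol.
Outlet amounts (n = n₀ + Σ ν·ξ):
  G: 419 − 1(377.5) = 41.48
  F: 0 + 1(377.5) − 1(214.5) = 163
  E: 0 + 3(214.5) = 643.6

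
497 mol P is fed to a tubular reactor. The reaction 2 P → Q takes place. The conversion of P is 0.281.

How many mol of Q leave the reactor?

P reacted = 0.281 × 497 = 139.7 mol; ν_P = −2, so ξ = 139.7/2 = 69.83 mol.
Outlet amounts (n = n₀ + ν ξ):
  P: 497 − 2(69.83) = 357.3
  Q: 0 + 1(69.83) = 69.83

69.8 mol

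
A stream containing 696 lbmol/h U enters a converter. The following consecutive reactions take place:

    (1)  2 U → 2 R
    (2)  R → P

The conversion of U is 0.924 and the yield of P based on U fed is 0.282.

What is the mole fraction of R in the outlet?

0.642

Conversion of U: U consumed = 2ξ₁ = 0.924 × 696 → ξ₁ = 321.6 lbmol/h.
Yield of P: 1ξ₂ / 696 = 0.282 → ξ₂ = 196.3 lbmol/h.
Outlet amounts (n = n₀ + Σ ν·ξ):
  U: 696 − 2(321.6) = 52.9
  R: 0 + 2(321.6) − 1(196.3) = 446.8
  P: 0 + 1(196.3) = 196.3
Total out = 696 lbmol/h; y_R = 446.8 / 696 = 0.642.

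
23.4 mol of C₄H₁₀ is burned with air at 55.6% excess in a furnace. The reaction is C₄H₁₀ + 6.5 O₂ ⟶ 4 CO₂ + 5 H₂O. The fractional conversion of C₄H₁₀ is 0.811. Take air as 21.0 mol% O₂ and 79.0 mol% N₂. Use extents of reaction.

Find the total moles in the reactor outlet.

1180 mol

Stoichiometric O₂ = 6.5 × 23.4 = 152.1 mol; O₂ fed = 152.1 × 1.556 = 236.7 mol.
N₂ fed = 236.7 × 79/21 = 890.3 mol.
Fuel reacted = 0.811 × 23.4 → ξ = 18.98 mol.
Outlet (n = n₀ + ν ξ):
  C₄H₁₀: 23.4 − 1(18.98) = 4.423
  O₂: 236.7 − 6.5(18.98) = 113.3
  N₂: 890.3 (inert)
  CO₂: 0 + 4(18.98) = 75.91
  H₂O: 0 + 5(18.98) = 94.89
Total out = 4.423 + 113.3 + 890.3 + 75.91 + 94.89 = 1179 mol.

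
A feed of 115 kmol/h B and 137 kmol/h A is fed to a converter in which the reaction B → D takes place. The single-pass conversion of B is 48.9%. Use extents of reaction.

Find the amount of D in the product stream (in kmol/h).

56.2 kmol/h

B reacted = 0.489 × 115 = 56.23 kmol/h; ν_B = −1, so ξ = 56.23/1 = 56.23 kmol/h.
Outlet amounts (n = n₀ + ν ξ):
  B: 115 − 1(56.23) = 58.77
  D: 0 + 1(56.23) = 56.23
  A: 137 (inert)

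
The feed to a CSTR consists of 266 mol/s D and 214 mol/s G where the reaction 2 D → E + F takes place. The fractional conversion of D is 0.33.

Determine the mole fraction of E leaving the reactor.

0.0914

D reacted = 0.33 × 266 = 87.78 mol/s; ν_D = −2, so ξ = 87.78/2 = 43.89 mol/s.
Outlet amounts (n = n₀ + ν ξ):
  D: 266 − 2(43.89) = 178.2
  E: 0 + 1(43.89) = 43.89
  F: 0 + 1(43.89) = 43.89
  G: 214 (inert)
Total out = 480 mol/s; y_E = 43.89 / 480 = 0.09144.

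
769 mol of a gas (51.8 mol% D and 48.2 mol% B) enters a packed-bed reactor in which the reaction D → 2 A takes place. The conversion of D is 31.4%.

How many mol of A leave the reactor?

250 mol

D reacted = 0.314 × 398.3 = 125.1 mol; ν_D = −1, so ξ = 125.1/1 = 125.1 mol.
Outlet amounts (n = n₀ + ν ξ):
  D: 398.3 − 1(125.1) = 273.3
  A: 0 + 2(125.1) = 250.2
  B: 370.7 (inert)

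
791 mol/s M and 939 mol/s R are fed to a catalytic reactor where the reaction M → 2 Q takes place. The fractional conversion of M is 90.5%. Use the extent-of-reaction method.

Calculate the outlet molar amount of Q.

M reacted = 0.905 × 791 = 715.9 mol/s; ν_M = −1, so ξ = 715.9/1 = 715.9 mol/s.
Outlet amounts (n = n₀ + ν ξ):
  M: 791 − 1(715.9) = 75.14
  Q: 0 + 2(715.9) = 1432
  R: 939 (inert)

1430 mol/s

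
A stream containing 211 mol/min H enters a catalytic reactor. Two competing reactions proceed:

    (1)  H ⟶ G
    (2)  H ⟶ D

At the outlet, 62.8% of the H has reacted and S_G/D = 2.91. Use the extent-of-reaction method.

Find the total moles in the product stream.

Conversion of H: H consumed = 0.628 × 211 = 132.5 mol/min = 1ξ₁ + 1ξ₂.
Selectivity: 1ξ₁ / (1ξ₂) = 2.91 → ξ₁ = 2.91 ξ₂.
Substitute: (1·2.91 + 1) ξ₂ = 132.5 → ξ₂ = 33.89 mol/min, ξ₁ = 98.62 mol/min.
Outlet amounts (n = n₀ + Σ ν·ξ):
  H: 211 − 1(98.62) − 1(33.89) = 78.49
  G: 0 + 1(98.62) = 98.62
  D: 0 + 1(33.89) = 33.89
Total out = 78.49 + 98.62 + 33.89 = 211 mol/min.

211 mol/min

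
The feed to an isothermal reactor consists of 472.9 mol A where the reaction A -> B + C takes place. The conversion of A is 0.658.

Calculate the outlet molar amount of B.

311 mol

A reacted = 0.658 × 472.9 = 311.2 mol; ν_A = −1, so ξ = 311.2/1 = 311.2 mol.
Outlet amounts (n = n₀ + ν ξ):
  A: 472.9 − 1(311.2) = 161.7
  B: 0 + 1(311.2) = 311.2
  C: 0 + 1(311.2) = 311.2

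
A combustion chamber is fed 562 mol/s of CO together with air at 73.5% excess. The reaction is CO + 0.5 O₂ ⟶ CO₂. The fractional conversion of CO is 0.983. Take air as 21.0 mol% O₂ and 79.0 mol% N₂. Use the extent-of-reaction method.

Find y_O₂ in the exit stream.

Stoichiometric O₂ = 0.5 × 562 = 281 mol/s; O₂ fed = 281 × 1.735 = 487.5 mol/s.
N₂ fed = 487.5 × 79/21 = 1834 mol/s.
Fuel reacted = 0.983 × 562 → ξ = 552.4 mol/s.
Outlet (n = n₀ + ν ξ):
  CO: 562 − 1(552.4) = 9.554
  O₂: 487.5 − 0.5(552.4) = 211.3
  N₂: 1834 (inert)
  CO₂: 0 + 1(552.4) = 552.4
Total out = 2607 mol/s; y_O₂ = 211.3 / 2607 = 0.08104.

0.081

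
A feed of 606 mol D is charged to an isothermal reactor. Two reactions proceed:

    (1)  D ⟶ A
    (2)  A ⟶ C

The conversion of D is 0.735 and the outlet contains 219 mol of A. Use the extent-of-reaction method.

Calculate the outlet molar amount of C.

Conversion of D: D consumed = 1ξ₁ = 0.735 × 606 → ξ₁ = 445.4 mol.
A balance: n_A = 0 + 1ξ₁ − 1ξ₂ = 219 → ξ₂ = (1·445.4 − 219)/1 = 226.4 mol.
Outlet amounts (n = n₀ + Σ ν·ξ):
  D: 606 − 1(445.4) = 160.6
  A: 0 + 1(445.4) − 1(226.4) = 219
  C: 0 + 1(226.4) = 226.4

226 mol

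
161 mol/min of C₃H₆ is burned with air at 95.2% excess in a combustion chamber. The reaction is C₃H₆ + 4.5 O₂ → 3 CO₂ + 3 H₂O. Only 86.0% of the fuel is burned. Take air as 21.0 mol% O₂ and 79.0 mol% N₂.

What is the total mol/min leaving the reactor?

6960 mol/min

Stoichiometric O₂ = 4.5 × 161 = 724.5 mol/min; O₂ fed = 724.5 × 1.952 = 1414 mol/min.
N₂ fed = 1414 × 79/21 = 5320 mol/min.
Fuel reacted = 0.86 × 161 → ξ = 138.5 mol/min.
Outlet (n = n₀ + ν ξ):
  C₃H₆: 161 − 1(138.5) = 22.54
  O₂: 1414 − 4.5(138.5) = 791.2
  N₂: 5320 (inert)
  CO₂: 0 + 3(138.5) = 415.4
  H₂O: 0 + 3(138.5) = 415.4
Total out = 22.54 + 791.2 + 5320 + 415.4 + 415.4 = 6965 mol/min.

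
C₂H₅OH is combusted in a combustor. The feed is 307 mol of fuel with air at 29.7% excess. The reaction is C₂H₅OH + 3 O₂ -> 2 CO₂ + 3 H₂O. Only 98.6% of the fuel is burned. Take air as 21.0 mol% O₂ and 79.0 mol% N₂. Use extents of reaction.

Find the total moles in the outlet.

6300 mol

Stoichiometric O₂ = 3 × 307 = 921 mol; O₂ fed = 921 × 1.297 = 1195 mol.
N₂ fed = 1195 × 79/21 = 4494 mol.
Fuel reacted = 0.986 × 307 → ξ = 302.7 mol.
Outlet (n = n₀ + ν ξ):
  C₂H₅OH: 307 − 1(302.7) = 4.298
  O₂: 1195 − 3(302.7) = 286.4
  N₂: 4494 (inert)
  CO₂: 0 + 2(302.7) = 605.4
  H₂O: 0 + 3(302.7) = 908.1
Total out = 4.298 + 286.4 + 4494 + 605.4 + 908.1 = 6298 mol.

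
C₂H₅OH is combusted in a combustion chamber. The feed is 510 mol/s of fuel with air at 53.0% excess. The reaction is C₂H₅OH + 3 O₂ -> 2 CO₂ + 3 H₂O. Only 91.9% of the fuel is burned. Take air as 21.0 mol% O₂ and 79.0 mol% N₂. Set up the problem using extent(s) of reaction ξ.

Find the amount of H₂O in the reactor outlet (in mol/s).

Stoichiometric O₂ = 3 × 510 = 1530 mol/s; O₂ fed = 1530 × 1.530 = 2341 mol/s.
N₂ fed = 2341 × 79/21 = 8806 mol/s.
Fuel reacted = 0.919 × 510 → ξ = 468.7 mol/s.
Outlet (n = n₀ + ν ξ):
  C₂H₅OH: 510 − 1(468.7) = 41.31
  O₂: 2341 − 3(468.7) = 934.8
  N₂: 8806 (inert)
  CO₂: 0 + 2(468.7) = 937.4
  H₂O: 0 + 3(468.7) = 1406

1410 mol/s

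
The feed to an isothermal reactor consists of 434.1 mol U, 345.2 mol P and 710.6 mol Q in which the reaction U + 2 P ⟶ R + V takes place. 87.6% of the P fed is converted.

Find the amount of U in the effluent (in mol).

283 mol

P reacted = 0.876 × 345.2 = 302.4 mol; ν_P = −2, so ξ = 302.4/2 = 151.2 mol.
Outlet amounts (n = n₀ + ν ξ):
  U: 434.1 − 1(151.2) = 282.9
  P: 345.2 − 2(151.2) = 42.8
  R: 0 + 1(151.2) = 151.2
  V: 0 + 1(151.2) = 151.2
  Q: 710.6 (inert)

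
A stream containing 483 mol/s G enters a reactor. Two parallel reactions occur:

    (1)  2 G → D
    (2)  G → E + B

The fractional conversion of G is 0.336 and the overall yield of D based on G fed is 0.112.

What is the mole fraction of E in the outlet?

0.112

Yield of D: 1ξ₁ / 483 = 0.112 → ξ₁ = 54.1 mol/s.
Conversion of G: 2ξ₁ + 1ξ₂ = 0.336 × 483 = 162.3 → ξ₂ = 54.1 mol/s.
Outlet amounts (n = n₀ + Σ ν·ξ):
  G: 483 − 2(54.1) − 1(54.1) = 320.7
  D: 0 + 1(54.1) = 54.1
  E: 0 + 1(54.1) = 54.1
  B: 0 + 1(54.1) = 54.1
Total out = 483 mol/s; y_E = 54.1 / 483 = 0.112.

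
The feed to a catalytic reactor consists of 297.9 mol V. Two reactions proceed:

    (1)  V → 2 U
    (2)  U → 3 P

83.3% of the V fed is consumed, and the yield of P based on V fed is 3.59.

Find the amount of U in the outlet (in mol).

140 mol

Conversion of V: V consumed = 1ξ₁ = 0.833 × 297.9 → ξ₁ = 248.2 mol.
Yield of P: 3ξ₂ / 297.9 = 3.59 → ξ₂ = 356.5 mol.
Outlet amounts (n = n₀ + Σ ν·ξ):
  V: 297.9 − 1(248.2) = 49.75
  U: 0 + 2(248.2) − 1(356.5) = 139.8
  P: 0 + 3(356.5) = 1069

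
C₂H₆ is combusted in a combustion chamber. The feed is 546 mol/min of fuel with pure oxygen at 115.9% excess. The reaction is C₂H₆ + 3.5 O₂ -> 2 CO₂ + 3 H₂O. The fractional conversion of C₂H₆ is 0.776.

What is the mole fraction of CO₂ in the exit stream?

Stoichiometric O₂ = 3.5 × 546 = 1911 mol/min; O₂ fed = 1911 × 2.159 = 4126 mol/min.
Fuel reacted = 0.776 × 546 → ξ = 423.7 mol/min.
Outlet (n = n₀ + ν ξ):
  C₂H₆: 546 − 1(423.7) = 122.3
  O₂: 4126 − 3.5(423.7) = 2643
  CO₂: 0 + 2(423.7) = 847.4
  H₂O: 0 + 3(423.7) = 1271
Total out = 4884 mol/min; y_CO₂ = 847.4 / 4884 = 0.1735.

0.174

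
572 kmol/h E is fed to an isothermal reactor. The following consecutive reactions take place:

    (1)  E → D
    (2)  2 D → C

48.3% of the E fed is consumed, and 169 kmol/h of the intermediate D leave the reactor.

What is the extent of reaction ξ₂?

Conversion of E: E consumed = 1ξ₁ = 0.483 × 572 → ξ₁ = 276.3 kmol/h.
D balance: n_D = 0 + 1ξ₁ − 2ξ₂ = 169 → ξ₂ = (1·276.3 − 169)/2 = 53.64 kmol/h.
Outlet amounts (n = n₀ + Σ ν·ξ):
  E: 572 − 1(276.3) = 295.7
  D: 0 + 1(276.3) − 2(53.64) = 169
  C: 0 + 1(53.64) = 53.64

ξ₂ = 53.6 kmol/h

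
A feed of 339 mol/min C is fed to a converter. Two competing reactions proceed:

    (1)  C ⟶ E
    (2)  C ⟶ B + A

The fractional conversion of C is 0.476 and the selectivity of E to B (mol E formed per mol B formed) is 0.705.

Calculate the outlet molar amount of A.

94.6 mol/min

Conversion of C: C consumed = 0.476 × 339 = 161.4 mol/min = 1ξ₁ + 1ξ₂.
Selectivity: 1ξ₁ / (1ξ₂) = 0.705 → ξ₁ = 0.705 ξ₂.
Substitute: (1·0.705 + 1) ξ₂ = 161.4 → ξ₂ = 94.64 mol/min, ξ₁ = 66.72 mol/min.
Outlet amounts (n = n₀ + Σ ν·ξ):
  C: 339 − 1(66.72) − 1(94.64) = 177.6
  E: 0 + 1(66.72) = 66.72
  B: 0 + 1(94.64) = 94.64
  A: 0 + 1(94.64) = 94.64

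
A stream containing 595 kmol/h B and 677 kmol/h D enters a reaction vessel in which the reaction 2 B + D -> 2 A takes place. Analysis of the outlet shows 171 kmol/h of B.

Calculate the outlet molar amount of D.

465 kmol/h

For B: n = n₀ − 2ξ → 171 = 595 − 2ξ, giving ξ = 212 kmol/h.
Outlet amounts (n = n₀ + ν ξ):
  B: 595 − 2(212) = 171
  D: 677 − 1(212) = 465
  A: 0 + 2(212) = 424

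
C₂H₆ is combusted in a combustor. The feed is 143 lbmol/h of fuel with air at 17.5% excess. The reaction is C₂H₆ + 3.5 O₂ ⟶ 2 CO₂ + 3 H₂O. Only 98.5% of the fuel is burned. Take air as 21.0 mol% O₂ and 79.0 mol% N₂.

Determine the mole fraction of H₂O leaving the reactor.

0.14

Stoichiometric O₂ = 3.5 × 143 = 500.5 lbmol/h; O₂ fed = 500.5 × 1.175 = 588.1 lbmol/h.
N₂ fed = 588.1 × 79/21 = 2212 lbmol/h.
Fuel reacted = 0.985 × 143 → ξ = 140.9 lbmol/h.
Outlet (n = n₀ + ν ξ):
  C₂H₆: 143 − 1(140.9) = 2.145
  O₂: 588.1 − 3.5(140.9) = 95.1
  N₂: 2212 (inert)
  CO₂: 0 + 2(140.9) = 281.7
  H₂O: 0 + 3(140.9) = 422.6
Total out = 3014 lbmol/h; y_H₂O = 422.6 / 3014 = 0.1402.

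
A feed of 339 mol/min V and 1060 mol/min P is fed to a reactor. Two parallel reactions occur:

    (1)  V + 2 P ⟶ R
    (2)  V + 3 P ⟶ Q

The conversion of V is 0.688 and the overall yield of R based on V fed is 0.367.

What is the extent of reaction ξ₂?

ξ₂ = 109 mol/min

Yield of R: 1ξ₁ / 339 = 0.367 → ξ₁ = 124.4 mol/min.
Conversion of V: 1ξ₁ + 1ξ₂ = 0.688 × 339 = 233.2 → ξ₂ = 108.8 mol/min.
Outlet amounts (n = n₀ + Σ ν·ξ):
  V: 339 − 1(124.4) − 1(108.8) = 105.8
  P: 1060 − 2(124.4) − 3(108.8) = 484.7
  R: 0 + 1(124.4) = 124.4
  Q: 0 + 1(108.8) = 108.8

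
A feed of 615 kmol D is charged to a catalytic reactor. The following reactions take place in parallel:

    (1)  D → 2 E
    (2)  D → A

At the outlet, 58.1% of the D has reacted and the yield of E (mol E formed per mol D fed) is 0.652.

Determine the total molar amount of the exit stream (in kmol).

815 kmol

Yield of E: 2ξ₁ / 615 = 0.652 → ξ₁ = 200.5 kmol.
Conversion of D: 1ξ₁ + 1ξ₂ = 0.581 × 615 = 357.3 → ξ₂ = 156.8 kmol.
Outlet amounts (n = n₀ + Σ ν·ξ):
  D: 615 − 1(200.5) − 1(156.8) = 257.7
  E: 0 + 2(200.5) = 401
  A: 0 + 1(156.8) = 156.8
Total out = 257.7 + 401 + 156.8 = 815.5 kmol.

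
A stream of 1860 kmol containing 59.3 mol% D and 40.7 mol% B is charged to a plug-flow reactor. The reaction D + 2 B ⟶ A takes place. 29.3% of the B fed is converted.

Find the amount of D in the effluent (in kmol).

B reacted = 0.293 × 757 = 221.8 kmol; ν_B = −2, so ξ = 221.8/2 = 110.9 kmol.
Outlet amounts (n = n₀ + ν ξ):
  D: 1103 − 1(110.9) = 992.1
  B: 757 − 2(110.9) = 535.2
  A: 0 + 1(110.9) = 110.9

992 kmol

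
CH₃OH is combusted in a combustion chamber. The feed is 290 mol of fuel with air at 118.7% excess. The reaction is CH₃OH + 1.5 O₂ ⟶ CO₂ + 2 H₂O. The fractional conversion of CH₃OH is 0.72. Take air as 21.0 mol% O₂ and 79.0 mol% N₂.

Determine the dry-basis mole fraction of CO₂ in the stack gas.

Stoichiometric O₂ = 1.5 × 290 = 435 mol; O₂ fed = 435 × 2.187 = 951.3 mol.
N₂ fed = 951.3 × 79/21 = 3579 mol.
Fuel reacted = 0.72 × 290 → ξ = 208.8 mol.
Outlet (n = n₀ + ν ξ):
  CH₃OH: 290 − 1(208.8) = 81.2
  O₂: 951.3 − 1.5(208.8) = 638.1
  N₂: 3579 (inert)
  CO₂: 0 + 1(208.8) = 208.8
  H₂O: 0 + 2(208.8) = 417.6
Dry total = 4507 mol; y_CO₂ (dry) = 208.8 / 4507 = 0.04633.

0.0463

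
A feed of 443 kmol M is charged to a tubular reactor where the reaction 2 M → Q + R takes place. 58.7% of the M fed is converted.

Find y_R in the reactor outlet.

M reacted = 0.587 × 443 = 260 kmol; ν_M = −2, so ξ = 260/2 = 130 kmol.
Outlet amounts (n = n₀ + ν ξ):
  M: 443 − 2(130) = 183
  Q: 0 + 1(130) = 130
  R: 0 + 1(130) = 130
Total out = 443 kmol; y_R = 130 / 443 = 0.2935.

0.293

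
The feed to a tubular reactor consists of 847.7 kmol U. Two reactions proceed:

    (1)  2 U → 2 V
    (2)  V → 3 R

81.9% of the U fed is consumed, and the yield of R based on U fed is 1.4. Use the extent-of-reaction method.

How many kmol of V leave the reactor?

Conversion of U: U consumed = 2ξ₁ = 0.819 × 847.7 → ξ₁ = 347.1 kmol.
Yield of R: 3ξ₂ / 847.7 = 1.4 → ξ₂ = 395.6 kmol.
Outlet amounts (n = n₀ + Σ ν·ξ):
  U: 847.7 − 2(347.1) = 153.4
  V: 0 + 2(347.1) − 1(395.6) = 298.7
  R: 0 + 3(395.6) = 1187

299 kmol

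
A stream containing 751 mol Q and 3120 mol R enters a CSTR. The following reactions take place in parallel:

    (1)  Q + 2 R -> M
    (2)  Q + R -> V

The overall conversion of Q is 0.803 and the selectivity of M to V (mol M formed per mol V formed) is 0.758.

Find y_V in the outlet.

0.114

Conversion of Q: Q consumed = 0.803 × 751 = 603.1 mol = 1ξ₁ + 1ξ₂.
Selectivity: 1ξ₁ / (1ξ₂) = 0.758 → ξ₁ = 0.758 ξ₂.
Substitute: (1·0.758 + 1) ξ₂ = 603.1 → ξ₂ = 343 mol, ξ₁ = 260 mol.
Outlet amounts (n = n₀ + Σ ν·ξ):
  Q: 751 − 1(260) − 1(343) = 147.9
  R: 3120 − 2(260) − 1(343) = 2257
  M: 0 + 1(260) = 260
  V: 0 + 1(343) = 343
Total out = 3008 mol; y_V = 343 / 3008 = 0.114.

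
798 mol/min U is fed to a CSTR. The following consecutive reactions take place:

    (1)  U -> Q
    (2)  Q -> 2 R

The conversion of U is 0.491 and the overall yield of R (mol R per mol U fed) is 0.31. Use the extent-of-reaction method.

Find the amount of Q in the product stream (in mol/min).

Conversion of U: U consumed = 1ξ₁ = 0.491 × 798 → ξ₁ = 391.8 mol/min.
Yield of R: 2ξ₂ / 798 = 0.31 → ξ₂ = 123.7 mol/min.
Outlet amounts (n = n₀ + Σ ν·ξ):
  U: 798 − 1(391.8) = 406.2
  Q: 0 + 1(391.8) − 1(123.7) = 268.1
  R: 0 + 2(123.7) = 247.4

268 mol/min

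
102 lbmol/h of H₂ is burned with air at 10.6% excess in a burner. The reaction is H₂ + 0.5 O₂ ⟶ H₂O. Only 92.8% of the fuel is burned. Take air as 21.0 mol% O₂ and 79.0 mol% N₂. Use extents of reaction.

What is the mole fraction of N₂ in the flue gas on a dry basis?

0.928

Stoichiometric O₂ = 0.5 × 102 = 51 lbmol/h; O₂ fed = 51 × 1.106 = 56.41 lbmol/h.
N₂ fed = 56.41 × 79/21 = 212.2 lbmol/h.
Fuel reacted = 0.928 × 102 → ξ = 94.66 lbmol/h.
Outlet (n = n₀ + ν ξ):
  H₂: 102 − 1(94.66) = 7.344
  O₂: 56.41 − 0.5(94.66) = 9.078
  N₂: 212.2 (inert)
  H₂O: 0 + 1(94.66) = 94.66
Dry total = 228.6 lbmol/h; y_N₂ (dry) = 212.2 / 228.6 = 0.9282.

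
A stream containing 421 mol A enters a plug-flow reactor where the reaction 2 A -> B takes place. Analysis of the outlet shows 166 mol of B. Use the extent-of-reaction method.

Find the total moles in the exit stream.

255 mol

For B: n = n₀ + 1ξ → 166 = 0 + 1ξ, giving ξ = 166 mol.
Outlet amounts (n = n₀ + ν ξ):
  A: 421 − 2(166) = 89
  B: 0 + 1(166) = 166
Total out = 89 + 166 = 255 mol.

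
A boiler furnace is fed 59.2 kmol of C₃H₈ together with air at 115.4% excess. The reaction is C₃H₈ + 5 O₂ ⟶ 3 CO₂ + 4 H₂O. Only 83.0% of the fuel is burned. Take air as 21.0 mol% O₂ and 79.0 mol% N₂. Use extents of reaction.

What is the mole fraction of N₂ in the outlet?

Stoichiometric O₂ = 5 × 59.2 = 296 kmol; O₂ fed = 296 × 2.154 = 637.6 kmol.
N₂ fed = 637.6 × 79/21 = 2399 kmol.
Fuel reacted = 0.83 × 59.2 → ξ = 49.14 kmol.
Outlet (n = n₀ + ν ξ):
  C₃H₈: 59.2 − 1(49.14) = 10.06
  O₂: 637.6 − 5(49.14) = 391.9
  N₂: 2399 (inert)
  CO₂: 0 + 3(49.14) = 147.4
  H₂O: 0 + 4(49.14) = 196.5
Total out = 3144 kmol; y_N₂ = 2399 / 3144 = 0.7628.

0.763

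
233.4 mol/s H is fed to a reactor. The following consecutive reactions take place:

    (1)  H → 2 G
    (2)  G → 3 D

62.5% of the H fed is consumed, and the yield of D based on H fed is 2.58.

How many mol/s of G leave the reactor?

91 mol/s

Conversion of H: H consumed = 1ξ₁ = 0.625 × 233.4 → ξ₁ = 145.9 mol/s.
Yield of D: 3ξ₂ / 233.4 = 2.58 → ξ₂ = 200.7 mol/s.
Outlet amounts (n = n₀ + Σ ν·ξ):
  H: 233.4 − 1(145.9) = 87.53
  G: 0 + 2(145.9) − 1(200.7) = 91.03
  D: 0 + 3(200.7) = 602.2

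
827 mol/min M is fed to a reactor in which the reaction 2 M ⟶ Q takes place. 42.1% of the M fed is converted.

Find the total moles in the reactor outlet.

M reacted = 0.421 × 827 = 348.2 mol/min; ν_M = −2, so ξ = 348.2/2 = 174.1 mol/min.
Outlet amounts (n = n₀ + ν ξ):
  M: 827 − 2(174.1) = 478.8
  Q: 0 + 1(174.1) = 174.1
Total out = 478.8 + 174.1 = 652.9 mol/min.

653 mol/min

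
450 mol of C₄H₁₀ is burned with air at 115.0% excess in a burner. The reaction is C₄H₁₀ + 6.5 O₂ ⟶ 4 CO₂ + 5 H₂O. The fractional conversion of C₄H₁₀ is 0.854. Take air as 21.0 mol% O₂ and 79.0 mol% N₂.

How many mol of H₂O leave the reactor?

Stoichiometric O₂ = 6.5 × 450 = 2925 mol; O₂ fed = 2925 × 2.150 = 6289 mol.
N₂ fed = 6289 × 79/21 = 23660 mol.
Fuel reacted = 0.854 × 450 → ξ = 384.3 mol.
Outlet (n = n₀ + ν ξ):
  C₄H₁₀: 450 − 1(384.3) = 65.7
  O₂: 6289 − 6.5(384.3) = 3791
  N₂: 23660 (inert)
  CO₂: 0 + 4(384.3) = 1537
  H₂O: 0 + 5(384.3) = 1922

1920 mol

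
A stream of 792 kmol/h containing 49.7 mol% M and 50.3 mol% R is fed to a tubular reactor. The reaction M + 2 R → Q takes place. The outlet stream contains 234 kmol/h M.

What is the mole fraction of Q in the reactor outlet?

0.338

For M: n = n₀ − 1ξ → 234 = 393.6 − 1ξ, giving ξ = 159.6 kmol/h.
Outlet amounts (n = n₀ + ν ξ):
  M: 393.6 − 1(159.6) = 234
  R: 398.4 − 2(159.6) = 79.13
  Q: 0 + 1(159.6) = 159.6
Total out = 472.8 kmol/h; y_Q = 159.6 / 472.8 = 0.3376.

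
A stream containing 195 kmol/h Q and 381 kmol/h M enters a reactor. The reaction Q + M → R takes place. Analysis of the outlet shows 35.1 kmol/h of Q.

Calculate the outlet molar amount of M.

For Q: n = n₀ − 1ξ → 35.1 = 195 − 1ξ, giving ξ = 159.9 kmol/h.
Outlet amounts (n = n₀ + ν ξ):
  Q: 195 − 1(159.9) = 35.1
  M: 381 − 1(159.9) = 221.1
  R: 0 + 1(159.9) = 159.9

221 kmol/h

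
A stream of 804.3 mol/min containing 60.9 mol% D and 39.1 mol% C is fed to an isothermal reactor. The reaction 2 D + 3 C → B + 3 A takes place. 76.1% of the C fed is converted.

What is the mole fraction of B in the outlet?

0.11

C reacted = 0.761 × 314.5 = 239.3 mol/min; ν_C = −3, so ξ = 239.3/3 = 79.77 mol/min.
Outlet amounts (n = n₀ + ν ξ):
  D: 489.8 − 2(79.77) = 330.3
  C: 314.5 − 3(79.77) = 75.16
  B: 0 + 1(79.77) = 79.77
  A: 0 + 3(79.77) = 239.3
Total out = 724.5 mol/min; y_B = 79.77 / 724.5 = 0.1101.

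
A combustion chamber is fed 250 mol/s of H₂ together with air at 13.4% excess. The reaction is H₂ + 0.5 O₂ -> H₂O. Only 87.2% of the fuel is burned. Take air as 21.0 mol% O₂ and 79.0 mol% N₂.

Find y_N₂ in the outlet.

0.653

Stoichiometric O₂ = 0.5 × 250 = 125 mol/s; O₂ fed = 125 × 1.134 = 141.8 mol/s.
N₂ fed = 141.8 × 79/21 = 533.2 mol/s.
Fuel reacted = 0.872 × 250 → ξ = 218 mol/s.
Outlet (n = n₀ + ν ξ):
  H₂: 250 − 1(218) = 32
  O₂: 141.8 − 0.5(218) = 32.75
  N₂: 533.2 (inert)
  H₂O: 0 + 1(218) = 218
Total out = 816 mol/s; y_N₂ = 533.2 / 816 = 0.6535.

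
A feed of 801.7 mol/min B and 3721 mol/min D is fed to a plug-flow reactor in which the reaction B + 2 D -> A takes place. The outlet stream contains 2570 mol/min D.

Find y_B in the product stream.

0.0671

For D: n = n₀ − 2ξ → 2570 = 3721 − 2ξ, giving ξ = 575.5 mol/min.
Outlet amounts (n = n₀ + ν ξ):
  B: 801.7 − 1(575.5) = 226.2
  D: 3721 − 2(575.5) = 2570
  A: 0 + 1(575.5) = 575.5
Total out = 3372 mol/min; y_B = 226.2 / 3372 = 0.06709.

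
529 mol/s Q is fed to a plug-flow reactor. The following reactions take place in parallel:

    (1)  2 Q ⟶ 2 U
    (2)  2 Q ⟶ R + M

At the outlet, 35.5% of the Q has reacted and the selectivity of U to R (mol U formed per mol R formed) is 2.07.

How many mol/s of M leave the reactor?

Conversion of Q: Q consumed = 0.355 × 529 = 187.8 mol/s = 2ξ₁ + 2ξ₂.
Selectivity: 2ξ₁ / (1ξ₂) = 2.07 → ξ₁ = 1.035 ξ₂.
Substitute: (2·1.035 + 2) ξ₂ = 187.8 → ξ₂ = 46.14 mol/s, ξ₁ = 47.76 mol/s.
Outlet amounts (n = n₀ + Σ ν·ξ):
  Q: 529 − 2(47.76) − 2(46.14) = 341.2
  U: 0 + 2(47.76) = 95.51
  R: 0 + 1(46.14) = 46.14
  M: 0 + 1(46.14) = 46.14

46.1 mol/s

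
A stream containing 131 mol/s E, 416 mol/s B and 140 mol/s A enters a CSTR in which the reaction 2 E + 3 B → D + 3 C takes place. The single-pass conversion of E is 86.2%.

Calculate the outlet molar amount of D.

56.5 mol/s

E reacted = 0.862 × 131 = 112.9 mol/s; ν_E = −2, so ξ = 112.9/2 = 56.46 mol/s.
Outlet amounts (n = n₀ + ν ξ):
  E: 131 − 2(56.46) = 18.08
  B: 416 − 3(56.46) = 246.6
  D: 0 + 1(56.46) = 56.46
  C: 0 + 3(56.46) = 169.4
  A: 140 (inert)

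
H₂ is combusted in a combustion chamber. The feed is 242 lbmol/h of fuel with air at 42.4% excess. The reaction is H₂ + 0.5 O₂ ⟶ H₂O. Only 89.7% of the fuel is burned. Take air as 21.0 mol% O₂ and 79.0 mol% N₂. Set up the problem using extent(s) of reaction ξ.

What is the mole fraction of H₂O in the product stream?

Stoichiometric O₂ = 0.5 × 242 = 121 lbmol/h; O₂ fed = 121 × 1.424 = 172.3 lbmol/h.
N₂ fed = 172.3 × 79/21 = 648.2 lbmol/h.
Fuel reacted = 0.897 × 242 → ξ = 217.1 lbmol/h.
Outlet (n = n₀ + ν ξ):
  H₂: 242 − 1(217.1) = 24.93
  O₂: 172.3 − 0.5(217.1) = 63.77
  N₂: 648.2 (inert)
  H₂O: 0 + 1(217.1) = 217.1
Total out = 954 lbmol/h; y_H₂O = 217.1 / 954 = 0.2276.

0.228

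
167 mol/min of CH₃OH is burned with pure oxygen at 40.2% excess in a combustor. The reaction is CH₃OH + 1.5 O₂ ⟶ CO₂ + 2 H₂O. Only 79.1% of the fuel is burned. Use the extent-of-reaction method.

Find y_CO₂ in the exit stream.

0.226

Stoichiometric O₂ = 1.5 × 167 = 250.5 mol/min; O₂ fed = 250.5 × 1.402 = 351.2 mol/min.
Fuel reacted = 0.791 × 167 → ξ = 132.1 mol/min.
Outlet (n = n₀ + ν ξ):
  CH₃OH: 167 − 1(132.1) = 34.9
  O₂: 351.2 − 1.5(132.1) = 153.1
  CO₂: 0 + 1(132.1) = 132.1
  H₂O: 0 + 2(132.1) = 264.2
Total out = 584.2 mol/min; y_CO₂ = 132.1 / 584.2 = 0.2261.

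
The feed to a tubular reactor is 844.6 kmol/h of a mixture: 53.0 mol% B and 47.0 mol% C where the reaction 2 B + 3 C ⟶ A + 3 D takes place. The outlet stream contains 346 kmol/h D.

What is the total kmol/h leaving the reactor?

For D: n = n₀ + 3ξ → 346 = 0 + 3ξ, giving ξ = 115.3 kmol/h.
Outlet amounts (n = n₀ + ν ξ):
  B: 447.6 − 2(115.3) = 217
  C: 397 − 3(115.3) = 50.96
  A: 0 + 1(115.3) = 115.3
  D: 0 + 3(115.3) = 346
Total out = 217 + 50.96 + 115.3 + 346 = 729.3 kmol/h.

729 kmol/h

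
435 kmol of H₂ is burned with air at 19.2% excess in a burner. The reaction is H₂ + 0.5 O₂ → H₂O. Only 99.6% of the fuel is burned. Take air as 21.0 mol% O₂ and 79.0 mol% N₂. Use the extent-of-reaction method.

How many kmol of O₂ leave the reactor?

42.6 kmol

Stoichiometric O₂ = 0.5 × 435 = 217.5 kmol; O₂ fed = 217.5 × 1.192 = 259.3 kmol.
N₂ fed = 259.3 × 79/21 = 975.3 kmol.
Fuel reacted = 0.996 × 435 → ξ = 433.3 kmol.
Outlet (n = n₀ + ν ξ):
  H₂: 435 − 1(433.3) = 1.74
  O₂: 259.3 − 0.5(433.3) = 42.63
  N₂: 975.3 (inert)
  H₂O: 0 + 1(433.3) = 433.3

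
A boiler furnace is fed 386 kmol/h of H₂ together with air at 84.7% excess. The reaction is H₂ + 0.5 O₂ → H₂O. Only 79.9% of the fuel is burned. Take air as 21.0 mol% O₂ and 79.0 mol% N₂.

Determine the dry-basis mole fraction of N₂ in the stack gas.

0.827

Stoichiometric O₂ = 0.5 × 386 = 193 kmol/h; O₂ fed = 193 × 1.847 = 356.5 kmol/h.
N₂ fed = 356.5 × 79/21 = 1341 kmol/h.
Fuel reacted = 0.799 × 386 → ξ = 308.4 kmol/h.
Outlet (n = n₀ + ν ξ):
  H₂: 386 − 1(308.4) = 77.59
  O₂: 356.5 − 0.5(308.4) = 202.3
  N₂: 1341 (inert)
  H₂O: 0 + 1(308.4) = 308.4
Dry total = 1621 kmol/h; y_N₂ (dry) = 1341 / 1621 = 0.8273.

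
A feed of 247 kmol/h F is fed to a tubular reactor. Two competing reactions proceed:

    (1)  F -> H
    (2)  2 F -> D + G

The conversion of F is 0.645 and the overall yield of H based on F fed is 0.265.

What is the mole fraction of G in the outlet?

Yield of H: 1ξ₁ / 247 = 0.265 → ξ₁ = 65.45 kmol/h.
Conversion of F: 1ξ₁ + 2ξ₂ = 0.645 × 247 = 159.3 → ξ₂ = 46.93 kmol/h.
Outlet amounts (n = n₀ + Σ ν·ξ):
  F: 247 − 1(65.45) − 2(46.93) = 87.69
  H: 0 + 1(65.45) = 65.45
  D: 0 + 1(46.93) = 46.93
  G: 0 + 1(46.93) = 46.93
Total out = 247 kmol/h; y_G = 46.93 / 247 = 0.19.

0.19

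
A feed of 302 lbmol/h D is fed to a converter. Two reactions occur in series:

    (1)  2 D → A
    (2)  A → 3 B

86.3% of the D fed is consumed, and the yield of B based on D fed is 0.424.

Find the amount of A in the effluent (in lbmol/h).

87.6 lbmol/h

Conversion of D: D consumed = 2ξ₁ = 0.863 × 302 → ξ₁ = 130.3 lbmol/h.
Yield of B: 3ξ₂ / 302 = 0.424 → ξ₂ = 42.68 lbmol/h.
Outlet amounts (n = n₀ + Σ ν·ξ):
  D: 302 − 2(130.3) = 41.37
  A: 0 + 1(130.3) − 1(42.68) = 87.63
  B: 0 + 3(42.68) = 128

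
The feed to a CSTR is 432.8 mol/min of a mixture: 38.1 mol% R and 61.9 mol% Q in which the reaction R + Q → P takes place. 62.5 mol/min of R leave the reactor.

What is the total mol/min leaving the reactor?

For R: n = n₀ − 1ξ → 62.5 = 164.9 − 1ξ, giving ξ = 102.4 mol/min.
Outlet amounts (n = n₀ + ν ξ):
  R: 164.9 − 1(102.4) = 62.5
  Q: 267.9 − 1(102.4) = 165.5
  P: 0 + 1(102.4) = 102.4
Total out = 62.5 + 165.5 + 102.4 = 330.4 mol/min.

330 mol/min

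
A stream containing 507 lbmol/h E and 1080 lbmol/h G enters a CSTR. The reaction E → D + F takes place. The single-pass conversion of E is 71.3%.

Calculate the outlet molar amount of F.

361 lbmol/h

E reacted = 0.713 × 507 = 361.5 lbmol/h; ν_E = −1, so ξ = 361.5/1 = 361.5 lbmol/h.
Outlet amounts (n = n₀ + ν ξ):
  E: 507 − 1(361.5) = 145.5
  D: 0 + 1(361.5) = 361.5
  F: 0 + 1(361.5) = 361.5
  G: 1080 (inert)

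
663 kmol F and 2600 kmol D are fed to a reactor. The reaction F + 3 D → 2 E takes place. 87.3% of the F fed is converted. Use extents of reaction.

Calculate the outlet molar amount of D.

864 kmol

F reacted = 0.873 × 663 = 578.8 kmol; ν_F = −1, so ξ = 578.8/1 = 578.8 kmol.
Outlet amounts (n = n₀ + ν ξ):
  F: 663 − 1(578.8) = 84.2
  D: 2600 − 3(578.8) = 863.6
  E: 0 + 2(578.8) = 1158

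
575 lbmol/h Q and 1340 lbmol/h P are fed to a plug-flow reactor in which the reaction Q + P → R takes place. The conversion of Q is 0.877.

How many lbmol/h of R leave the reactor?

Q reacted = 0.877 × 575 = 504.3 lbmol/h; ν_Q = −1, so ξ = 504.3/1 = 504.3 lbmol/h.
Outlet amounts (n = n₀ + ν ξ):
  Q: 575 − 1(504.3) = 70.73
  P: 1340 − 1(504.3) = 835.7
  R: 0 + 1(504.3) = 504.3

504 lbmol/h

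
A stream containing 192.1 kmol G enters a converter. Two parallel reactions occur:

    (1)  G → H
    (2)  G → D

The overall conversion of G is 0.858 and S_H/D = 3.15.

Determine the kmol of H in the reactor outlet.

125 kmol

Conversion of G: G consumed = 0.858 × 192.1 = 164.8 kmol = 1ξ₁ + 1ξ₂.
Selectivity: 1ξ₁ / (1ξ₂) = 3.15 → ξ₁ = 3.15 ξ₂.
Substitute: (1·3.15 + 1) ξ₂ = 164.8 → ξ₂ = 39.72 kmol, ξ₁ = 125.1 kmol.
Outlet amounts (n = n₀ + Σ ν·ξ):
  G: 192.1 − 1(125.1) − 1(39.72) = 27.28
  H: 0 + 1(125.1) = 125.1
  D: 0 + 1(39.72) = 39.72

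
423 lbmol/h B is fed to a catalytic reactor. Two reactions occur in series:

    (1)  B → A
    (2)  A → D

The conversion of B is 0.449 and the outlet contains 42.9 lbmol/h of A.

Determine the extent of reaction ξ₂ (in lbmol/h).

Conversion of B: B consumed = 1ξ₁ = 0.449 × 423 → ξ₁ = 189.9 lbmol/h.
A balance: n_A = 0 + 1ξ₁ − 1ξ₂ = 42.9 → ξ₂ = (1·189.9 − 42.9)/1 = 147 lbmol/h.
Outlet amounts (n = n₀ + Σ ν·ξ):
  B: 423 − 1(189.9) = 233.1
  A: 0 + 1(189.9) − 1(147) = 42.9
  D: 0 + 1(147) = 147

ξ₂ = 147 lbmol/h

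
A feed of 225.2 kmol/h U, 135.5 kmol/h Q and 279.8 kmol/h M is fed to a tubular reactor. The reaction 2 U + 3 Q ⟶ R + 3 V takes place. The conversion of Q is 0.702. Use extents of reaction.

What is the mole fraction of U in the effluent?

Q reacted = 0.702 × 135.5 = 95.12 kmol/h; ν_Q = −3, so ξ = 95.12/3 = 31.71 kmol/h.
Outlet amounts (n = n₀ + ν ξ):
  U: 225.2 − 2(31.71) = 161.8
  Q: 135.5 − 3(31.71) = 40.38
  R: 0 + 1(31.71) = 31.71
  V: 0 + 3(31.71) = 95.12
  M: 279.8 (inert)
Total out = 608.8 kmol/h; y_U = 161.8 / 608.8 = 0.2657.

0.266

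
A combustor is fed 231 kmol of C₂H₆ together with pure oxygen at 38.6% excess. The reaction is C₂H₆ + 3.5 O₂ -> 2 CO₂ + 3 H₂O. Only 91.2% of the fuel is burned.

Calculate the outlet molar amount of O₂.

Stoichiometric O₂ = 3.5 × 231 = 808.5 kmol; O₂ fed = 808.5 × 1.386 = 1121 kmol.
Fuel reacted = 0.912 × 231 → ξ = 210.7 kmol.
Outlet (n = n₀ + ν ξ):
  C₂H₆: 231 − 1(210.7) = 20.33
  O₂: 1121 − 3.5(210.7) = 383.2
  CO₂: 0 + 2(210.7) = 421.3
  H₂O: 0 + 3(210.7) = 632

383 kmol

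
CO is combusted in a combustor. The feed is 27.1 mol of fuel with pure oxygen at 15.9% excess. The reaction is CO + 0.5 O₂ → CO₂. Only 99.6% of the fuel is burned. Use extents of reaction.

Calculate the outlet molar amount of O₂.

Stoichiometric O₂ = 0.5 × 27.1 = 13.55 mol; O₂ fed = 13.55 × 1.159 = 15.7 mol.
Fuel reacted = 0.996 × 27.1 → ξ = 26.99 mol.
Outlet (n = n₀ + ν ξ):
  CO: 27.1 − 1(26.99) = 0.1084
  O₂: 15.7 − 0.5(26.99) = 2.209
  CO₂: 0 + 1(26.99) = 26.99

2.21 mol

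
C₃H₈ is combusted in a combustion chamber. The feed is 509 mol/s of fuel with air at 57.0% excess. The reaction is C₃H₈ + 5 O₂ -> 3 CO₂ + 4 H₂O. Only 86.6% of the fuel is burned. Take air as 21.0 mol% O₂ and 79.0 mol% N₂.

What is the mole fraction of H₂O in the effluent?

Stoichiometric O₂ = 5 × 509 = 2545 mol/s; O₂ fed = 2545 × 1.570 = 3996 mol/s.
N₂ fed = 3996 × 79/21 = 15030 mol/s.
Fuel reacted = 0.866 × 509 → ξ = 440.8 mol/s.
Outlet (n = n₀ + ν ξ):
  C₃H₈: 509 − 1(440.8) = 68.21
  O₂: 3996 − 5(440.8) = 1792
  N₂: 15030 (inert)
  CO₂: 0 + 3(440.8) = 1322
  H₂O: 0 + 4(440.8) = 1763
Total out = 19980 mol/s; y_H₂O = 1763 / 19980 = 0.08826.

0.0883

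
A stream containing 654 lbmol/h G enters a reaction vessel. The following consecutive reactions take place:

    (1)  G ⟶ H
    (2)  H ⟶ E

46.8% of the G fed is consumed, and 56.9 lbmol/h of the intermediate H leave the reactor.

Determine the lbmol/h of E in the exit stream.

Conversion of G: G consumed = 1ξ₁ = 0.468 × 654 → ξ₁ = 306.1 lbmol/h.
H balance: n_H = 0 + 1ξ₁ − 1ξ₂ = 56.9 → ξ₂ = (1·306.1 − 56.9)/1 = 249.2 lbmol/h.
Outlet amounts (n = n₀ + Σ ν·ξ):
  G: 654 − 1(306.1) = 347.9
  H: 0 + 1(306.1) − 1(249.2) = 56.9
  E: 0 + 1(249.2) = 249.2

249 lbmol/h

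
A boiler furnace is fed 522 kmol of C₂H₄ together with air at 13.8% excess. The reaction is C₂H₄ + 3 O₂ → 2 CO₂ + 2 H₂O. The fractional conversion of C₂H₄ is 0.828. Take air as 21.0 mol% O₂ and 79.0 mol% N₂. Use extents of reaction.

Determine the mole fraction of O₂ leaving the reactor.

Stoichiometric O₂ = 3 × 522 = 1566 kmol; O₂ fed = 1566 × 1.138 = 1782 kmol.
N₂ fed = 1782 × 79/21 = 6704 kmol.
Fuel reacted = 0.828 × 522 → ξ = 432.2 kmol.
Outlet (n = n₀ + ν ξ):
  C₂H₄: 522 − 1(432.2) = 89.78
  O₂: 1782 − 3(432.2) = 485.5
  N₂: 6704 (inert)
  CO₂: 0 + 2(432.2) = 864.4
  H₂O: 0 + 2(432.2) = 864.4
Total out = 9008 kmol; y_O₂ = 485.5 / 9008 = 0.05389.

0.0539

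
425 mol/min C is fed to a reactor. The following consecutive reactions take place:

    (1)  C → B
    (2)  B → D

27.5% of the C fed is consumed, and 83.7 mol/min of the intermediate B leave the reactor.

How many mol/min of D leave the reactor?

Conversion of C: C consumed = 1ξ₁ = 0.275 × 425 → ξ₁ = 116.9 mol/min.
B balance: n_B = 0 + 1ξ₁ − 1ξ₂ = 83.7 → ξ₂ = (1·116.9 − 83.7)/1 = 33.18 mol/min.
Outlet amounts (n = n₀ + Σ ν·ξ):
  C: 425 − 1(116.9) = 308.1
  B: 0 + 1(116.9) − 1(33.18) = 83.7
  D: 0 + 1(33.18) = 33.18

33.2 mol/min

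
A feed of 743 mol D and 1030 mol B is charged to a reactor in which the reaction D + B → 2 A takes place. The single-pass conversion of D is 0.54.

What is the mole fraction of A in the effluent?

D reacted = 0.54 × 743 = 401.2 mol; ν_D = −1, so ξ = 401.2/1 = 401.2 mol.
Outlet amounts (n = n₀ + ν ξ):
  D: 743 − 1(401.2) = 341.8
  B: 1030 − 1(401.2) = 628.8
  A: 0 + 2(401.2) = 802.4
Total out = 1773 mol; y_A = 802.4 / 1773 = 0.4526.

0.453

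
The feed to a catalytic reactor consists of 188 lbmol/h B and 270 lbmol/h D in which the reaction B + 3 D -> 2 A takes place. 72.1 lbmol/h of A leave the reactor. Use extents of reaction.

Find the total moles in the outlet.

For A: n = n₀ + 2ξ → 72.1 = 0 + 2ξ, giving ξ = 36.05 lbmol/h.
Outlet amounts (n = n₀ + ν ξ):
  B: 188 − 1(36.05) = 151.9
  D: 270 − 3(36.05) = 161.9
  A: 0 + 2(36.05) = 72.1
Total out = 151.9 + 161.9 + 72.1 = 385.9 lbmol/h.

386 lbmol/h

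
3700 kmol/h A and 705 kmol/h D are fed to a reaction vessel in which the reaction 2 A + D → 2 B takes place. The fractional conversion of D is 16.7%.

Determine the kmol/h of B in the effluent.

235 kmol/h

D reacted = 0.167 × 705 = 117.7 kmol/h; ν_D = −1, so ξ = 117.7/1 = 117.7 kmol/h.
Outlet amounts (n = n₀ + ν ξ):
  A: 3700 − 2(117.7) = 3465
  D: 705 − 1(117.7) = 587.3
  B: 0 + 2(117.7) = 235.5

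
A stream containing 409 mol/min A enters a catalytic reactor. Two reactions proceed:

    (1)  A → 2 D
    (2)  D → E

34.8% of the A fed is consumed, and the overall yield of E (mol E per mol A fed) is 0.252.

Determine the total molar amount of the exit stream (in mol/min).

551 mol/min

Conversion of A: A consumed = 1ξ₁ = 0.348 × 409 → ξ₁ = 142.3 mol/min.
Yield of E: 1ξ₂ / 409 = 0.252 → ξ₂ = 103.1 mol/min.
Outlet amounts (n = n₀ + Σ ν·ξ):
  A: 409 − 1(142.3) = 266.7
  D: 0 + 2(142.3) − 1(103.1) = 181.6
  E: 0 + 1(103.1) = 103.1
Total out = 266.7 + 181.6 + 103.1 = 551.3 mol/min.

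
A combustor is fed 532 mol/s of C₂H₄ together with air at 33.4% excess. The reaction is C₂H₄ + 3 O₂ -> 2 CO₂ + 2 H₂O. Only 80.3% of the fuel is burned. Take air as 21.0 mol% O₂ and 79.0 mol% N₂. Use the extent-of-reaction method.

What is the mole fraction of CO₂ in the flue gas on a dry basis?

0.087

Stoichiometric O₂ = 3 × 532 = 1596 mol/s; O₂ fed = 1596 × 1.334 = 2129 mol/s.
N₂ fed = 2129 × 79/21 = 8009 mol/s.
Fuel reacted = 0.803 × 532 → ξ = 427.2 mol/s.
Outlet (n = n₀ + ν ξ):
  C₂H₄: 532 − 1(427.2) = 104.8
  O₂: 2129 − 3(427.2) = 847.5
  N₂: 8009 (inert)
  CO₂: 0 + 2(427.2) = 854.4
  H₂O: 0 + 2(427.2) = 854.4
Dry total = 9816 mol/s; y_CO₂ (dry) = 854.4 / 9816 = 0.08704.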